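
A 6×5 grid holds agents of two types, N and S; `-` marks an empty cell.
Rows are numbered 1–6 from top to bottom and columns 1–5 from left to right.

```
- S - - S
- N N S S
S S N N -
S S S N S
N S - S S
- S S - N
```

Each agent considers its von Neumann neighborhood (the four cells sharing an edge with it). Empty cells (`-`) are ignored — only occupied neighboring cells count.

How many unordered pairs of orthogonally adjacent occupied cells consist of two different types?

Scan each occupied cell's neighbors to the right and below so each pair is counted once.
Row 1: S(1,2)–N(2,2)≠ S(1,5)–S(2,5)=  → 1/2 unlike.
Row 2: N(2,2)–N(2,3)= N(2,2)–S(3,2)≠ N(2,3)–S(2,4)≠ N(2,3)–N(3,3)= S(2,4)–S(2,5)= S(2,4)–N(3,4)≠  → 3/6 unlike.
Row 3: S(3,1)–S(3,2)= S(3,1)–S(4,1)= S(3,2)–N(3,3)≠ S(3,2)–S(4,2)= N(3,3)–N(3,4)= N(3,3)–S(4,3)≠ N(3,4)–N(4,4)=  → 2/7 unlike.
Row 4: S(4,1)–S(4,2)= S(4,1)–N(5,1)≠ S(4,2)–S(4,3)= S(4,2)–S(5,2)= S(4,3)–N(4,4)≠ N(4,4)–S(4,5)≠ N(4,4)–S(5,4)≠ S(4,5)–S(5,5)=  → 4/8 unlike.
Row 5: N(5,1)–S(5,2)≠ S(5,2)–S(6,2)= S(5,4)–S(5,5)= S(5,5)–N(6,5)≠  → 2/4 unlike.
Row 6: S(6,2)–S(6,3)=  → 0/1 unlike.
Total adjacent occupied pairs: 28; unlike-type pairs: 12.

12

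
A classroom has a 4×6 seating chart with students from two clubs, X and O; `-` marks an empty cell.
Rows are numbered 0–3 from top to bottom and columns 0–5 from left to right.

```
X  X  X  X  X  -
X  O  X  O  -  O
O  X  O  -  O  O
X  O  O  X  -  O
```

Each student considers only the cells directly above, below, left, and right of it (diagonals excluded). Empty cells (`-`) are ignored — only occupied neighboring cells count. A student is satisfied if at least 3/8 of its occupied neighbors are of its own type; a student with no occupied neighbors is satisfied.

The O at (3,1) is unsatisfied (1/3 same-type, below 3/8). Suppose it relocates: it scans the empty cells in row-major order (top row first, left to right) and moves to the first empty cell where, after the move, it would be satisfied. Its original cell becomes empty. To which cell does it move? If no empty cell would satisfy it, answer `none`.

(0,5)

Vacating (3,1). Empty cells in order:
  (0,5): 1/2 same-type → satisfied — stop here.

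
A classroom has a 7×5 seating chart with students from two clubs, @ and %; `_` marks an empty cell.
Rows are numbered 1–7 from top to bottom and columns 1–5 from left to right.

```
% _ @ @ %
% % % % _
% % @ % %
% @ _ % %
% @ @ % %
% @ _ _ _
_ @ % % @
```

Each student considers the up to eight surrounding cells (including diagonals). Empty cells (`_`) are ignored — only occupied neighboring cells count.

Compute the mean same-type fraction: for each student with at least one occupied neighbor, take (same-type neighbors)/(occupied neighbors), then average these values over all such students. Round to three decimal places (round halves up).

0.581

Row 1: (1,1)% 2/2 · (1,3)@ 1/4 · (1,4)@ 1/4 · (1,5)% 1/2
Row 2: (2,1)% 4/4 · (2,2)% 5/7 · (2,3)% 4/7 · (2,4)% 4/7
Row 3: (3,1)% 4/5 · (3,2)% 5/7 · (3,3)@ 1/7 · (3,4)% 5/6 · (3,5)% 4/4
Row 4: (4,1)% 3/5 · (4,2)@ 3/7 · (4,4)% 5/7 · (4,5)% 5/5
Row 5: (5,1)% 2/5 · (5,2)@ 3/6 · (5,3)@ 3/5 · (5,4)% 3/4 · (5,5)% 3/3
Row 6: (6,1)% 1/4 · (6,2)@ 3/6
Row 7: (7,2)@ 1/3 · (7,3)% 1/3 · (7,4)% 1/2 · (7,5)@ 0/1
Sum over 28 students: 2/2 + 1/4 + 1/4 + 1/2 + 4/4 + 5/7 + 4/7 + 4/7 + 4/5 + 5/7 + 1/7 + 5/6 + 4/4 + 3/5 + 3/7 + 5/7 + 5/5 + 2/5 + 3/6 + 3/5 + 3/4 + 3/3 + 1/4 + 3/6 + 1/3 + 1/3 + 1/2 + 0/1 = 569/35; mean = 569/35 ÷ 28 = 569/980 = 0.580612… → 0.581.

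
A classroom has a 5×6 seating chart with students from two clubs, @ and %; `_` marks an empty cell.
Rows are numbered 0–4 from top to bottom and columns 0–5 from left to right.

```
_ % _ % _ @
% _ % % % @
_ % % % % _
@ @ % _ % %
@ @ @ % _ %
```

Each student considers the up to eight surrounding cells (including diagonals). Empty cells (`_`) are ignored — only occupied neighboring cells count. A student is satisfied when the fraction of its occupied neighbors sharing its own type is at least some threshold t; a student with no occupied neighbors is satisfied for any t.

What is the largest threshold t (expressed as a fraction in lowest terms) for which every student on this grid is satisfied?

1/3

(0,1)% 2/2
(0,3)% 3/3
(0,5)@ 1/2
(1,0)% 2/2
(1,2)% 6/6
(1,3)% 6/6
(1,4)% 4/6
(1,5)@ 1/3
(2,1)% 4/6
(2,2)% 5/6
(2,3)% 7/7
(2,4)% 5/6
(3,0)@ 3/4
(3,1)@ 4/7
(3,2)% 4/7
(3,4)% 5/5
(3,5)% 3/3
(4,0)@ 3/3
(4,1)@ 4/5
(4,2)@ 2/4
(4,3)% 2/3
(4,5)% 2/2
The smallest same-type fraction is 1/3 at (1,5), which reduces to 1/3. Any threshold above that leaves this student unsatisfied.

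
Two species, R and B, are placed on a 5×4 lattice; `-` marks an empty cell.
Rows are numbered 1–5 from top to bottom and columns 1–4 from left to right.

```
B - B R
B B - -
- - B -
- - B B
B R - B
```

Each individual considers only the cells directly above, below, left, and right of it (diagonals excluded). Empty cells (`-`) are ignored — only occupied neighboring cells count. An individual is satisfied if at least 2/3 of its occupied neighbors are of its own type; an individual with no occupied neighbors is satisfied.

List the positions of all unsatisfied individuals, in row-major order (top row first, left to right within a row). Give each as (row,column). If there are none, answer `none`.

Row 1: (1,1)B 1/1 satisfied · (1,3)B 0/1 not · (1,4)R 0/1 not
Row 2: (2,1)B 2/2 satisfied · (2,2)B 1/1 satisfied
Row 3: (3,3)B 1/1 satisfied
Row 4: (4,3)B 2/2 satisfied · (4,4)B 2/2 satisfied
Row 5: (5,1)B 0/1 not · (5,2)R 0/1 not · (5,4)B 1/1 satisfied

(1,3), (1,4), (5,1), (5,2)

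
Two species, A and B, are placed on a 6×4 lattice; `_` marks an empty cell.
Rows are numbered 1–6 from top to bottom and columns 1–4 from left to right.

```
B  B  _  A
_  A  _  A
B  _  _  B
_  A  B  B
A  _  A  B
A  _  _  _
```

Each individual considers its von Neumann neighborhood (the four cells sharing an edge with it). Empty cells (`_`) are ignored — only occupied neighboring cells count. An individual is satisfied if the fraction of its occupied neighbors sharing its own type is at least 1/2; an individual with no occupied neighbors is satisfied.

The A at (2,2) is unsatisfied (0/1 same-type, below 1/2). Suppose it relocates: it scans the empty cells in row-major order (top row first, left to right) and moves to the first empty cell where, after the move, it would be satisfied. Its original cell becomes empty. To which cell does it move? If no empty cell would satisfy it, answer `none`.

Vacating (2,2). Empty cells in order:
  (1,3): 1/2 same-type → satisfied — stop here.

(1,3)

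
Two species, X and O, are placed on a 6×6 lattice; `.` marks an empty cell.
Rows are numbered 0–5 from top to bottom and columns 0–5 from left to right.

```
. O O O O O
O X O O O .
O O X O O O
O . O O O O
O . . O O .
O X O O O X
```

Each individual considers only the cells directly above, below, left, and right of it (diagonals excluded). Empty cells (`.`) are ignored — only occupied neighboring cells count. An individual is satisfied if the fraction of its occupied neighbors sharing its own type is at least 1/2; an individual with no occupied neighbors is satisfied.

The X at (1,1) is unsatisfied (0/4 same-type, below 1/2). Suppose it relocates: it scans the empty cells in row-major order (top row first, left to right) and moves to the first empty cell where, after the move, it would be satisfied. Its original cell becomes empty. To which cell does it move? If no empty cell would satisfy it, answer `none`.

(4,1)

Vacating (1,1). Empty cells in order:
  (0,0): 0/2 same-type → still unsatisfied.
  (1,5): 0/3 same-type → still unsatisfied.
  (3,1): 0/3 same-type → still unsatisfied.
  (4,1): 1/2 same-type → satisfied — stop here.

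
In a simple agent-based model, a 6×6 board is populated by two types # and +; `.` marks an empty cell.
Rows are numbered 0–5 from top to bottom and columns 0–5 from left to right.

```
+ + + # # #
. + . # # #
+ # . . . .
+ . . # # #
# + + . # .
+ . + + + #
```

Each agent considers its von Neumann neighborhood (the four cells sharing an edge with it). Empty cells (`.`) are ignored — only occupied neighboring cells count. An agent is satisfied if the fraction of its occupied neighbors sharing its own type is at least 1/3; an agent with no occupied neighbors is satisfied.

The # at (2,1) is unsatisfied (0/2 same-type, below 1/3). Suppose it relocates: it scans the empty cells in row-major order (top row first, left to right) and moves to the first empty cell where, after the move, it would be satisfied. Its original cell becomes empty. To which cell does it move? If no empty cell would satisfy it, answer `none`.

(1,2)

Vacating (2,1). Empty cells in order:
  (1,0): 0/3 same-type → still unsatisfied.
  (1,2): 1/3 same-type → satisfied — stop here.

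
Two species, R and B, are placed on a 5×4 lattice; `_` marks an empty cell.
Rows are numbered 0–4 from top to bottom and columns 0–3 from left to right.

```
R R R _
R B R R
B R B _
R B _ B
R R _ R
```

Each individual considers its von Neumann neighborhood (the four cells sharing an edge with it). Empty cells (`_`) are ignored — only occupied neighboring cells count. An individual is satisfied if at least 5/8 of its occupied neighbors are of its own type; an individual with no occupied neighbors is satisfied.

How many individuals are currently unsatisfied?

Row 0: (0,0)R 2/2 ✓ · (0,1)R 2/3 ✓ · (0,2)R 2/2 ✓
Row 1: (1,0)R 1/3 ✗ · (1,1)B 0/4 ✗ · (1,2)R 2/4 ✗ · (1,3)R 1/1 ✓
Row 2: (2,0)B 0/3 ✗ · (2,1)R 0/4 ✗ · (2,2)B 0/2 ✗
Row 3: (3,0)R 1/3 ✗ · (3,1)B 0/3 ✗ · (3,3)B 0/1 ✗
Row 4: (4,0)R 2/2 ✓ · (4,1)R 1/2 ✗ · (4,3)R 0/1 ✗
Unsatisfied: (1,0), (1,1), (1,2), (2,0), (2,1), (2,2), (3,0), (3,1), (3,3), (4,1), (4,3) — 11 in total.

11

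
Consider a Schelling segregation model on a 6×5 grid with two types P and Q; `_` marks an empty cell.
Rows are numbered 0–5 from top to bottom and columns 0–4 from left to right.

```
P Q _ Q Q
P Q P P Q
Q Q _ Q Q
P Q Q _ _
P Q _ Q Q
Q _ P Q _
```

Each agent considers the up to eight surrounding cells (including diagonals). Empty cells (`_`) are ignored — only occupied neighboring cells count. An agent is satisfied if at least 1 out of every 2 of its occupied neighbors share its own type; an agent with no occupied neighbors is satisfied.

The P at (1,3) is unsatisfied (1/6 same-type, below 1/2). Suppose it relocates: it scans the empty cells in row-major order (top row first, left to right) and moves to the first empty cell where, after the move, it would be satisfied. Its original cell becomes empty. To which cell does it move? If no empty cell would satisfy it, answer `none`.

(5,1)

Vacating (1,3). Empty cells in order:
  (0,2): 1/4 same-type → still unsatisfied.
  (2,2): 1/6 same-type → still unsatisfied.
  (3,3): 0/5 same-type → still unsatisfied.
  (3,4): 0/4 same-type → still unsatisfied.
  (4,2): 1/6 same-type → still unsatisfied.
  (5,1): 2/4 same-type → satisfied — stop here.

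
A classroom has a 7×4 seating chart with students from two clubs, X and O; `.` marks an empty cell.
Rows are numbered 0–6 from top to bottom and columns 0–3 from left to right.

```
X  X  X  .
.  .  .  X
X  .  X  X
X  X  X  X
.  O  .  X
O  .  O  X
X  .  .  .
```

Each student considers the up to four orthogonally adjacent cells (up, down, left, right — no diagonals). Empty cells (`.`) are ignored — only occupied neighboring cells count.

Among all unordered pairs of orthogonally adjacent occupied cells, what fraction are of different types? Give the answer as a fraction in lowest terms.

Scan each occupied cell's neighbors to the right and below so each pair is counted once.
Row 0: X(0,0)–X(0,1)= X(0,1)–X(0,2)=  → 0/2 unlike.
Row 1: X(1,3)–X(2,3)=  → 0/1 unlike.
Row 2: X(2,0)–X(3,0)= X(2,2)–X(2,3)= X(2,2)–X(3,2)= X(2,3)–X(3,3)=  → 0/4 unlike.
Row 3: X(3,0)–X(3,1)= X(3,1)–X(3,2)= X(3,1)–O(4,1)≠ X(3,2)–X(3,3)= X(3,3)–X(4,3)=  → 1/5 unlike.
Row 4: X(4,3)–X(5,3)=  → 0/1 unlike.
Row 5: O(5,0)–X(6,0)≠ O(5,2)–X(5,3)≠  → 2/2 unlike.
Total adjacent occupied pairs: 15; unlike-type pairs: 3.
3/15 reduces to 1/5.

1/5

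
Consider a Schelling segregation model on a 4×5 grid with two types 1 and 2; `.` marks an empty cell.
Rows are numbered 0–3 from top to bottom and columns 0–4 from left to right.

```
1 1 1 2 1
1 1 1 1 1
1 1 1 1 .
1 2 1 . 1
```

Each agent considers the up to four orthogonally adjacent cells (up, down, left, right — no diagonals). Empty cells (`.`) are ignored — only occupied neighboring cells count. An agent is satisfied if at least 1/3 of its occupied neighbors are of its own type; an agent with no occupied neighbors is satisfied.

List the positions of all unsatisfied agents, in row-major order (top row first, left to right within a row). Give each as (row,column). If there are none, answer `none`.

Row 0: (0,0)1 2/2 satisfied · (0,1)1 3/3 satisfied · (0,2)1 2/3 satisfied · (0,3)2 0/3 not · (0,4)1 1/2 satisfied
Row 1: (1,0)1 3/3 satisfied · (1,1)1 4/4 satisfied · (1,2)1 4/4 satisfied · (1,3)1 3/4 satisfied · (1,4)1 2/2 satisfied
Row 2: (2,0)1 3/3 satisfied · (2,1)1 3/4 satisfied · (2,2)1 4/4 satisfied · (2,3)1 2/2 satisfied
Row 3: (3,0)1 1/2 satisfied · (3,1)2 0/3 not · (3,2)1 1/2 satisfied · (3,4)1 0/0 satisfied

(0,3), (3,1)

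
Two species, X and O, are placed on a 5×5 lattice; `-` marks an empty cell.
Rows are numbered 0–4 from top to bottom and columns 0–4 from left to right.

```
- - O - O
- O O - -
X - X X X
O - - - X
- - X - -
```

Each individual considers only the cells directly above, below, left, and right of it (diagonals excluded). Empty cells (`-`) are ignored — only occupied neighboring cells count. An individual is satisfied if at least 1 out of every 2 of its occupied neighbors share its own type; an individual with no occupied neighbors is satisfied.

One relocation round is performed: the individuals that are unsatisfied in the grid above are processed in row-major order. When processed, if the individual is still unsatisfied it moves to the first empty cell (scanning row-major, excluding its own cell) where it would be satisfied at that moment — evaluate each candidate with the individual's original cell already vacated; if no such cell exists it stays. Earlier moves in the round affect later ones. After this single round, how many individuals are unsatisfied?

0

Initially unsatisfied (in order): (2,0), (3,0).
  (2,0) → (0,0).
  (3,0): now satisfied by earlier moves; stays.
Resulting grid:
X - O - O
- O O - -
- - X X X
O - - - X
- - X - -
All satisfied now.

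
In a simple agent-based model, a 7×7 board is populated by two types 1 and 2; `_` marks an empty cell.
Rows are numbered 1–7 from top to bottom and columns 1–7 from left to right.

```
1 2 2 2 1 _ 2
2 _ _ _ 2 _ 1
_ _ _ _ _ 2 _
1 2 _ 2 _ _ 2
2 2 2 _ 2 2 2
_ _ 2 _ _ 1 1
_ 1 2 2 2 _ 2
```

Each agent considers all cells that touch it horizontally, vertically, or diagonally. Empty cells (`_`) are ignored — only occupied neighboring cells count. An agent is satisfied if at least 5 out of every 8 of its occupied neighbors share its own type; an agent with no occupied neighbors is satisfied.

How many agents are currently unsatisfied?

(1,1)1 0/2 not
(1,2)2 2/3 satisfied
(1,3)2 2/2 satisfied
(1,4)2 2/3 satisfied
(1,5)1 0/2 not
(1,7)2 0/1 not
(2,1)2 1/2 not
(2,5)2 2/3 satisfied
(2,7)1 0/2 not
(3,6)2 2/3 satisfied
(4,1)1 0/3 not
(4,2)2 3/4 satisfied
(4,4)2 2/2 satisfied
(4,7)2 3/3 satisfied
(5,1)2 2/3 satisfied
(5,2)2 4/5 satisfied
(5,3)2 4/4 satisfied
(5,5)2 2/3 satisfied
(5,6)2 3/5 not
(5,7)2 2/4 not
(6,3)2 4/5 satisfied
(6,6)1 1/6 not
(6,7)1 1/4 not
(7,2)1 0/2 not
(7,3)2 2/3 satisfied
(7,4)2 3/3 satisfied
(7,5)2 1/2 not
(7,7)2 0/2 not
Unsatisfied: (1,1), (1,5), (1,7), (2,1), (2,7), (4,1), (5,6), (5,7), (6,6), (6,7), (7,2), (7,5), (7,7) — 13 in total.

13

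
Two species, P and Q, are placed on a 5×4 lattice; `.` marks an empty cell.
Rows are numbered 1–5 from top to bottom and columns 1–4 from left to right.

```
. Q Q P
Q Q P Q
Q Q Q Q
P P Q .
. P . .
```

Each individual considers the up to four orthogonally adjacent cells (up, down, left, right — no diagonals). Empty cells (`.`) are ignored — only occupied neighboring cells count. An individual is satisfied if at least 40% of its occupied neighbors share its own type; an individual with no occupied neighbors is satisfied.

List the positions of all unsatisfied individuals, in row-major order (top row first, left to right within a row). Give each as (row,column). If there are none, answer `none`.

(1,3), (1,4), (2,3), (2,4)

(1,2)Q 2/2 ✓
(1,3)Q 1/3 ✗
(1,4)P 0/2 ✗
(2,1)Q 2/2 ✓
(2,2)Q 3/4 ✓
(2,3)P 0/4 ✗
(2,4)Q 1/3 ✗
(3,1)Q 2/3 ✓
(3,2)Q 3/4 ✓
(3,3)Q 3/4 ✓
(3,4)Q 2/2 ✓
(4,1)P 1/2 ✓
(4,2)P 2/4 ✓
(4,3)Q 1/2 ✓
(5,2)P 1/1 ✓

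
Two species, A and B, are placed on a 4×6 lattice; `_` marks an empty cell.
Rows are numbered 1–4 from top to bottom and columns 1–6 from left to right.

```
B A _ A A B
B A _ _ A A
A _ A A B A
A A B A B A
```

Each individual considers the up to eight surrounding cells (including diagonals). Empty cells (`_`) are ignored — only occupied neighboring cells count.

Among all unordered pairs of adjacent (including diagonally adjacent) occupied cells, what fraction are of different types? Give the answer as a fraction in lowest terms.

Scan each occupied cell's neighbors to the right and below (and the two forward diagonals) so each pair is counted once.
Row 1: B(1,1)–A(1,2)≠ B(1,1)–B(2,1)= B(1,1)–A(2,2)≠ A(1,2)–A(2,2)= A(1,2)–B(2,1)≠ A(1,4)–A(1,5)= A(1,4)–A(2,5)= A(1,5)–B(1,6)≠ A(1,5)–A(2,5)= A(1,5)–A(2,6)= B(1,6)–A(2,6)≠ B(1,6)–A(2,5)≠  → 6/12 unlike.
Row 2: B(2,1)–A(2,2)≠ B(2,1)–A(3,1)≠ A(2,2)–A(3,3)= A(2,2)–A(3,1)= A(2,5)–A(2,6)= A(2,5)–B(3,5)≠ A(2,5)–A(3,6)= A(2,5)–A(3,4)= A(2,6)–A(3,6)= A(2,6)–B(3,5)≠  → 4/10 unlike.
Row 3: A(3,1)–A(4,1)= A(3,1)–A(4,2)= A(3,3)–A(3,4)= A(3,3)–B(4,3)≠ A(3,3)–A(4,4)= A(3,3)–A(4,2)= A(3,4)–B(3,5)≠ A(3,4)–A(4,4)= A(3,4)–B(4,5)≠ A(3,4)–B(4,3)≠ B(3,5)–A(3,6)≠ B(3,5)–B(4,5)= B(3,5)–A(4,6)≠ B(3,5)–A(4,4)≠ A(3,6)–A(4,6)= A(3,6)–B(4,5)≠  → 8/16 unlike.
Row 4: A(4,1)–A(4,2)= A(4,2)–B(4,3)≠ B(4,3)–A(4,4)≠ A(4,4)–B(4,5)≠ B(4,5)–A(4,6)≠  → 4/5 unlike.
Total adjacent occupied pairs: 43; unlike-type pairs: 22.
22/43 is already in lowest terms.

22/43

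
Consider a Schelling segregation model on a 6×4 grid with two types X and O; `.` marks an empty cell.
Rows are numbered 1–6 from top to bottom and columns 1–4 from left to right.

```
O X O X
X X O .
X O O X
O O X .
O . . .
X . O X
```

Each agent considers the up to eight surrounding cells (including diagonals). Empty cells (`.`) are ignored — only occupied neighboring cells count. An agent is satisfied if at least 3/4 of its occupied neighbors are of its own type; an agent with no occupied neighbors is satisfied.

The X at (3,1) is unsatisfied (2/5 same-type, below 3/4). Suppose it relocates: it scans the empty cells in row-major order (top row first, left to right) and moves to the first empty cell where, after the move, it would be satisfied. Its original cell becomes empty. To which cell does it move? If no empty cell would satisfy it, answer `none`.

none

Vacating (3,1). Empty cells in order:
  (2,4): 2/5 same-type → still unsatisfied.
  (4,4): 2/3 same-type → still unsatisfied.
  (5,2): 2/6 same-type → still unsatisfied.
  (5,3): 2/4 same-type → still unsatisfied.
  (5,4): 2/3 same-type → still unsatisfied.
  (6,2): 1/3 same-type → still unsatisfied.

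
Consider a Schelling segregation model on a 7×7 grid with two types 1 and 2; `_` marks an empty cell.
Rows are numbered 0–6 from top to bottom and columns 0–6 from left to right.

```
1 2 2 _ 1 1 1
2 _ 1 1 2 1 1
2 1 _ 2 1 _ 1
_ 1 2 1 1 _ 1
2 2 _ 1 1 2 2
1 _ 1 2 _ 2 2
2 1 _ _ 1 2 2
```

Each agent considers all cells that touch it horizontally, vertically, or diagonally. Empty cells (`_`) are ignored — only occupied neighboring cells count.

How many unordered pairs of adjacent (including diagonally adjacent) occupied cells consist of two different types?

40

Scan each occupied cell's neighbors to the right and below (and the two forward diagonals) so each pair is counted once.
Row 0: 1(0,0)–2(0,1)≠ 1(0,0)–2(1,0)≠ 2(0,1)–2(0,2)= 2(0,1)–1(1,2)≠ 2(0,1)–2(1,0)= 2(0,2)–1(1,2)≠ 2(0,2)–1(1,3)≠ 1(0,4)–1(0,5)= 1(0,4)–2(1,4)≠ 1(0,4)–1(1,5)= 1(0,4)–1(1,3)= 1(0,5)–1(0,6)= 1(0,5)–1(1,5)= 1(0,5)–1(1,6)= 1(0,5)–2(1,4)≠ 1(0,6)–1(1,6)= 1(0,6)–1(1,5)=  → 7/17 unlike.
Row 1: 2(1,0)–2(2,0)= 2(1,0)–1(2,1)≠ 1(1,2)–1(1,3)= 1(1,2)–2(2,3)≠ 1(1,2)–1(2,1)= 1(1,3)–2(1,4)≠ 1(1,3)–2(2,3)≠ 1(1,3)–1(2,4)= 2(1,4)–1(1,5)≠ 2(1,4)–1(2,4)≠ 2(1,4)–2(2,3)= 1(1,5)–1(1,6)= 1(1,5)–1(2,6)= 1(1,5)–1(2,4)= 1(1,6)–1(2,6)=  → 6/15 unlike.
Row 2: 2(2,0)–1(2,1)≠ 2(2,0)–1(3,1)≠ 1(2,1)–1(3,1)= 1(2,1)–2(3,2)≠ 2(2,3)–1(2,4)≠ 2(2,3)–1(3,3)≠ 2(2,3)–1(3,4)≠ 2(2,3)–2(3,2)= 1(2,4)–1(3,4)= 1(2,4)–1(3,3)= 1(2,6)–1(3,6)=  → 6/11 unlike.
Row 3: 1(3,1)–2(3,2)≠ 1(3,1)–2(4,1)≠ 1(3,1)–2(4,0)≠ 2(3,2)–1(3,3)≠ 2(3,2)–1(4,3)≠ 2(3,2)–2(4,1)= 1(3,3)–1(3,4)= 1(3,3)–1(4,3)= 1(3,3)–1(4,4)= 1(3,4)–1(4,4)= 1(3,4)–2(4,5)≠ 1(3,4)–1(4,3)= 1(3,6)–2(4,6)≠ 1(3,6)–2(4,5)≠  → 8/14 unlike.
Row 4: 2(4,0)–2(4,1)= 2(4,0)–1(5,0)≠ 2(4,1)–1(5,2)≠ 2(4,1)–1(5,0)≠ 1(4,3)–1(4,4)= 1(4,3)–2(5,3)≠ 1(4,3)–1(5,2)= 1(4,4)–2(4,5)≠ 1(4,4)–2(5,5)≠ 1(4,4)–2(5,3)≠ 2(4,5)–2(4,6)= 2(4,5)–2(5,5)= 2(4,5)–2(5,6)= 2(4,6)–2(5,6)= 2(4,6)–2(5,5)=  → 7/15 unlike.
Row 5: 1(5,0)–2(6,0)≠ 1(5,0)–1(6,1)= 1(5,2)–2(5,3)≠ 1(5,2)–1(6,1)= 2(5,3)–1(6,4)≠ 2(5,5)–2(5,6)= 2(5,5)–2(6,5)= 2(5,5)–2(6,6)= 2(5,5)–1(6,4)≠ 2(5,6)–2(6,6)= 2(5,6)–2(6,5)=  → 4/11 unlike.
Row 6: 2(6,0)–1(6,1)≠ 1(6,4)–2(6,5)≠ 2(6,5)–2(6,6)=  → 2/3 unlike.
Total adjacent occupied pairs: 86; unlike-type pairs: 40.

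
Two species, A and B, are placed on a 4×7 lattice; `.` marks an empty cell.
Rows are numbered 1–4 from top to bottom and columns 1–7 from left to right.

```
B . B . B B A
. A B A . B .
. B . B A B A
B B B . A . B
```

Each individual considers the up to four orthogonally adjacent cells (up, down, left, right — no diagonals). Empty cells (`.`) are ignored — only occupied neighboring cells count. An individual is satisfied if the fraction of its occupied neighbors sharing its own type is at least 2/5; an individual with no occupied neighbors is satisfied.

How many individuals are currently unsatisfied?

9

Row 1: (1,1)B 0/0 ok · (1,3)B 1/1 ok · (1,5)B 1/1 ok · (1,6)B 2/3 ok · (1,7)A 0/1 unhappy
Row 2: (2,2)A 0/2 unhappy · (2,3)B 1/3 unhappy · (2,4)A 0/2 unhappy · (2,6)B 2/2 ok
Row 3: (3,2)B 1/2 ok · (3,4)B 0/2 unhappy · (3,5)A 1/3 unhappy · (3,6)B 1/3 unhappy · (3,7)A 0/2 unhappy
Row 4: (4,1)B 1/1 ok · (4,2)B 3/3 ok · (4,3)B 1/1 ok · (4,5)A 1/1 ok · (4,7)B 0/1 unhappy
Unsatisfied: (1,7), (2,2), (2,3), (2,4), (3,4), (3,5), (3,6), (3,7), (4,7) — 9 in total.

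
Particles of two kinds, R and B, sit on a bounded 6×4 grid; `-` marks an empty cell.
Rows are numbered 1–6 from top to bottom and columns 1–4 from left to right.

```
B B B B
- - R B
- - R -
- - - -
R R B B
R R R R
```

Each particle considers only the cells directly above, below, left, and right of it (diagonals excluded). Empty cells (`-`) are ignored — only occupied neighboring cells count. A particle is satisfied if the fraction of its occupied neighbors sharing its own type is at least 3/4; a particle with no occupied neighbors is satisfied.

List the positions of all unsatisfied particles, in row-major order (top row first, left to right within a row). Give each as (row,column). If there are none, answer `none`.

(1,3), (2,3), (2,4), (5,2), (5,3), (5,4), (6,3), (6,4)

Row 1: (1,1)B 1/1 ok · (1,2)B 2/2 ok · (1,3)B 2/3 unhappy · (1,4)B 2/2 ok
Row 2: (2,3)R 1/3 unhappy · (2,4)B 1/2 unhappy
Row 3: (3,3)R 1/1 ok
Row 5: (5,1)R 2/2 ok · (5,2)R 2/3 unhappy · (5,3)B 1/3 unhappy · (5,4)B 1/2 unhappy
Row 6: (6,1)R 2/2 ok · (6,2)R 3/3 ok · (6,3)R 2/3 unhappy · (6,4)R 1/2 unhappy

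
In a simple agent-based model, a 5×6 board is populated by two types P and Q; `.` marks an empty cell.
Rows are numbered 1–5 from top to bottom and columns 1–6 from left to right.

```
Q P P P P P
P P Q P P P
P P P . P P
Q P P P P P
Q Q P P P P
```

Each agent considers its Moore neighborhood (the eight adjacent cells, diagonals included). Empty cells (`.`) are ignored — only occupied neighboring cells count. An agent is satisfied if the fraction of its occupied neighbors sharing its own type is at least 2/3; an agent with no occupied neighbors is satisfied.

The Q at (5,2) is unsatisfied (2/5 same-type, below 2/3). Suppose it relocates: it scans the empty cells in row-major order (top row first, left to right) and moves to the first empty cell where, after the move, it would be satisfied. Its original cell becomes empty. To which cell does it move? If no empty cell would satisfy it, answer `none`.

Vacating (5,2). Empty cells in order:
  (3,4): 1/8 same-type → still unsatisfied.

none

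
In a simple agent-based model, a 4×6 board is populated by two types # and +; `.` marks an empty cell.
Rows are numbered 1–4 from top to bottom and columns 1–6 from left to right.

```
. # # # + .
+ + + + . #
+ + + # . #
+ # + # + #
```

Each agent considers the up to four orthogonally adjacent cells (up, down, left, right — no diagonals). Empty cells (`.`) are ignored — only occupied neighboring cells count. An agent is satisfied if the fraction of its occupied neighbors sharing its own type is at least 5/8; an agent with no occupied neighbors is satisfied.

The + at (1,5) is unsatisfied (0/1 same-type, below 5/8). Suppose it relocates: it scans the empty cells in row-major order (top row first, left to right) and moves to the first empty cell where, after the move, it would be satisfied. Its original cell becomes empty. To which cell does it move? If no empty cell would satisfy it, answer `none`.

none

Vacating (1,5). Empty cells in order:
  (1,1): 1/2 same-type → still unsatisfied.
  (1,6): 0/1 same-type → still unsatisfied.
  (2,5): 1/2 same-type → still unsatisfied.
  (3,5): 1/3 same-type → still unsatisfied.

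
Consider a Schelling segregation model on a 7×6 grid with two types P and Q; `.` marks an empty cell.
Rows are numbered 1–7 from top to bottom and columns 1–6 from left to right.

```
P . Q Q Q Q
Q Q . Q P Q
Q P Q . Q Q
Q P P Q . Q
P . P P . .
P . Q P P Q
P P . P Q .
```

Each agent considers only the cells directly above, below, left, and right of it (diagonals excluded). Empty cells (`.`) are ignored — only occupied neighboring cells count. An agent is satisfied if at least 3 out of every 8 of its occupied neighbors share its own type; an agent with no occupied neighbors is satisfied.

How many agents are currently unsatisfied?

10

(1,1)P 0/1 ✗
(1,3)Q 1/1 ✓
(1,4)Q 3/3 ✓
(1,5)Q 2/3 ✓
(1,6)Q 2/2 ✓
(2,1)Q 2/3 ✓
(2,2)Q 1/2 ✓
(2,4)Q 1/2 ✓
(2,5)P 0/4 ✗
(2,6)Q 2/3 ✓
(3,1)Q 2/3 ✓
(3,2)P 1/4 ✗
(3,3)Q 0/2 ✗
(3,5)Q 1/2 ✓
(3,6)Q 3/3 ✓
(4,1)Q 1/3 ✗
(4,2)P 2/3 ✓
(4,3)P 2/4 ✓
(4,4)Q 0/2 ✗
(4,6)Q 1/1 ✓
(5,1)P 1/2 ✓
(5,3)P 2/3 ✓
(5,4)P 2/3 ✓
(6,1)P 2/2 ✓
(6,3)Q 0/2 ✗
(6,4)P 3/4 ✓
(6,5)P 1/3 ✗
(6,6)Q 0/1 ✗
(7,1)P 2/2 ✓
(7,2)P 1/1 ✓
(7,4)P 1/2 ✓
(7,5)Q 0/2 ✗
Unsatisfied: (1,1), (2,5), (3,2), (3,3), (4,1), (4,4), (6,3), (6,5), (6,6), (7,5) — 10 in total.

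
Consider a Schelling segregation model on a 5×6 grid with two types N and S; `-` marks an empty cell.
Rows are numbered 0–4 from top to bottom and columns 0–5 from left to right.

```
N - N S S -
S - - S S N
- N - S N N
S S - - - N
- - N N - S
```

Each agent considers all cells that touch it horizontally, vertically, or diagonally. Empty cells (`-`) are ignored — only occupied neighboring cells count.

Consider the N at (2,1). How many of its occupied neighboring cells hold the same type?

0

Occupied neighbors of (2,1): (1,0)=S, (3,0)=S, (3,1)=S.
Same type (N): 0 of 3.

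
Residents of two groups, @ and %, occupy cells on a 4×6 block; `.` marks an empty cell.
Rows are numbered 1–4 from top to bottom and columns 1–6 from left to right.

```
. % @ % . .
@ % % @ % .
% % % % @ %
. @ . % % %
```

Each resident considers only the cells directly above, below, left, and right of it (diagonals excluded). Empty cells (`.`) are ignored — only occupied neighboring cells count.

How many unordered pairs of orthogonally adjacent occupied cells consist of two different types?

14

Scan each occupied cell's neighbors to the right and below so each pair is counted once.
Row 1: %(1,2)–@(1,3)≠ %(1,2)–%(2,2)= @(1,3)–%(1,4)≠ @(1,3)–%(2,3)≠ %(1,4)–@(2,4)≠  → 4/5 unlike.
Row 2: @(2,1)–%(2,2)≠ @(2,1)–%(3,1)≠ %(2,2)–%(2,3)= %(2,2)–%(3,2)= %(2,3)–@(2,4)≠ %(2,3)–%(3,3)= @(2,4)–%(2,5)≠ @(2,4)–%(3,4)≠ %(2,5)–@(3,5)≠  → 6/9 unlike.
Row 3: %(3,1)–%(3,2)= %(3,2)–%(3,3)= %(3,2)–@(4,2)≠ %(3,3)–%(3,4)= %(3,4)–@(3,5)≠ %(3,4)–%(4,4)= @(3,5)–%(3,6)≠ @(3,5)–%(4,5)≠ %(3,6)–%(4,6)=  → 4/9 unlike.
Row 4: %(4,4)–%(4,5)= %(4,5)–%(4,6)=  → 0/2 unlike.
Total adjacent occupied pairs: 25; unlike-type pairs: 14.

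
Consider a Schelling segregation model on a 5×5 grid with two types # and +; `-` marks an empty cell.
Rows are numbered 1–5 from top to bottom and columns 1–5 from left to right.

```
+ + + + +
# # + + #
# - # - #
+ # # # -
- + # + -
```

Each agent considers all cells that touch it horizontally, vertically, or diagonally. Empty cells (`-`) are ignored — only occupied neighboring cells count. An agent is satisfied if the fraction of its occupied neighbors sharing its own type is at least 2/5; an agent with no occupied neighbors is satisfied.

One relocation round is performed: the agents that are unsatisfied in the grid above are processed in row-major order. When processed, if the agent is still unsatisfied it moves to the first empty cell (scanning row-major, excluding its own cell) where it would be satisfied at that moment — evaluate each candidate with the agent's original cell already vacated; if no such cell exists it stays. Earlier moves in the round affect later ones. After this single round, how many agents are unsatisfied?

1

Initially unsatisfied (in order): (1,1), (2,5), (4,1), (5,2), (5,4).
  (1,1) → (5,1).
  (2,5) → (1,1).
  (4,1): now satisfied by earlier moves; stays.
  (5,2): now satisfied by earlier moves; stays.
  (5,4) → (2,5).
Resulting grid:
# + + + +
# # + + +
# - # - #
+ # # # -
+ + # - -
Unsatisfied now: (3,5).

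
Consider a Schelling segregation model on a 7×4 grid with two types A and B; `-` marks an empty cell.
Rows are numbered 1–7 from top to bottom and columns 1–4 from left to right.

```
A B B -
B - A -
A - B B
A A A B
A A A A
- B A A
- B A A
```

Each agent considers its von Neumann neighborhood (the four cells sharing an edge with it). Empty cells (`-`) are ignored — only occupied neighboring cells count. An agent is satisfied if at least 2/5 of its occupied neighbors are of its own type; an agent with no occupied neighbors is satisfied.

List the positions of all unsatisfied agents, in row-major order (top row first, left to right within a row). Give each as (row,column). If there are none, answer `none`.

(1,1), (2,1), (2,3), (3,3), (4,4), (6,2)

(1,1)A 0/2 not
(1,2)B 1/2 satisfied
(1,3)B 1/2 satisfied
(2,1)B 0/2 not
(2,3)A 0/2 not
(3,1)A 1/2 satisfied
(3,3)B 1/3 not
(3,4)B 2/2 satisfied
(4,1)A 3/3 satisfied
(4,2)A 3/3 satisfied
(4,3)A 2/4 satisfied
(4,4)B 1/3 not
(5,1)A 2/2 satisfied
(5,2)A 3/4 satisfied
(5,3)A 4/4 satisfied
(5,4)A 2/3 satisfied
(6,2)B 1/3 not
(6,3)A 3/4 satisfied
(6,4)A 3/3 satisfied
(7,2)B 1/2 satisfied
(7,3)A 2/3 satisfied
(7,4)A 2/2 satisfied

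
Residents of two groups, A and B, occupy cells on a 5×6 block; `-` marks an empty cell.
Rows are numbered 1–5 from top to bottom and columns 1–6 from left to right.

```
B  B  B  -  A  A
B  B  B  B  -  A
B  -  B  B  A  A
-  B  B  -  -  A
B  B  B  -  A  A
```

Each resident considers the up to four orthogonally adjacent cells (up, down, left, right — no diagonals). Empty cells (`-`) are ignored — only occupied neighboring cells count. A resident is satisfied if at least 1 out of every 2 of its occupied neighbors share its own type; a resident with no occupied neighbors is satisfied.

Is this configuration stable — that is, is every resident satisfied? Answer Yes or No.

Row 1: (1,1)B 2/2 ✓ · (1,2)B 3/3 ✓ · (1,3)B 2/2 ✓ · (1,5)A 1/1 ✓ · (1,6)A 2/2 ✓
Row 2: (2,1)B 3/3 ✓ · (2,2)B 3/3 ✓ · (2,3)B 4/4 ✓ · (2,4)B 2/2 ✓ · (2,6)A 2/2 ✓
Row 3: (3,1)B 1/1 ✓ · (3,3)B 3/3 ✓ · (3,4)B 2/3 ✓ · (3,5)A 1/2 ✓ · (3,6)A 3/3 ✓
Row 4: (4,2)B 2/2 ✓ · (4,3)B 3/3 ✓ · (4,6)A 2/2 ✓
Row 5: (5,1)B 1/1 ✓ · (5,2)B 3/3 ✓ · (5,3)B 2/2 ✓ · (5,5)A 1/1 ✓ · (5,6)A 2/2 ✓
All meet the threshold, so the configuration is stable.

Yes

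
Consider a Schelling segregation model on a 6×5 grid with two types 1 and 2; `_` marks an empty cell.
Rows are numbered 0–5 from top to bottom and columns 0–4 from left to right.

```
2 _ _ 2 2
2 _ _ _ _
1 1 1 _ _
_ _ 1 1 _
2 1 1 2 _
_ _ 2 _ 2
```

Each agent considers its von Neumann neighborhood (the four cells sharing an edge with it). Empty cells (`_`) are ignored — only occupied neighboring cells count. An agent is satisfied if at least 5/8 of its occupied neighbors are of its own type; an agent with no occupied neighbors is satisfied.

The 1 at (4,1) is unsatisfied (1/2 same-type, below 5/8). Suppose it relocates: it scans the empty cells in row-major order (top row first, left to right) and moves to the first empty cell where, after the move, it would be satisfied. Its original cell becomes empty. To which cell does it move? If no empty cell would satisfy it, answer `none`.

Vacating (4,1). Empty cells in order:
  (0,1): 0/1 same-type → still unsatisfied.
  (0,2): 0/1 same-type → still unsatisfied.
  (1,1): 1/2 same-type → still unsatisfied.
  (1,2): 1/1 same-type → satisfied — stop here.

(1,2)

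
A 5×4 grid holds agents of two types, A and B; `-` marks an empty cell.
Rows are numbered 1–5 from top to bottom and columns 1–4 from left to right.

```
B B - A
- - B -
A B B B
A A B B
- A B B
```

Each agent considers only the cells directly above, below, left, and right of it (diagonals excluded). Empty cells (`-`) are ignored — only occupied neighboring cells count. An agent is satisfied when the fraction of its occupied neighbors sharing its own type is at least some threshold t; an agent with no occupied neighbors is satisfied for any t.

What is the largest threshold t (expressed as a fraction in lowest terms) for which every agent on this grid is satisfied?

(1,1)B 1/1
(1,2)B 1/1
(1,4)A — no occupied neighbors
(2,3)B 1/1
(3,1)A 1/2
(3,2)B 1/3
(3,3)B 4/4
(3,4)B 2/2
(4,1)A 2/2
(4,2)A 2/4
(4,3)B 3/4
(4,4)B 3/3
(5,2)A 1/2
(5,3)B 2/3
(5,4)B 2/2
The smallest same-type fraction is 1/3 at (3,2), which reduces to 1/3. Any threshold above that leaves this agent unsatisfied.

1/3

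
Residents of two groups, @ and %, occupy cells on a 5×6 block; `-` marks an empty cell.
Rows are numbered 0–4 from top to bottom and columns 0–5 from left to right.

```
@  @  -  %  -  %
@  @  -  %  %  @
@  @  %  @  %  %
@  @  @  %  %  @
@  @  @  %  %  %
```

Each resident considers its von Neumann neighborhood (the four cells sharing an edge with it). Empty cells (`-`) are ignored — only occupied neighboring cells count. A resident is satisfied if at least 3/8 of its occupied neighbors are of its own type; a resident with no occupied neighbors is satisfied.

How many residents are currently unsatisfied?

6

Row 0: (0,0)@ 2/2 satisfied · (0,1)@ 2/2 satisfied · (0,3)% 1/1 satisfied · (0,5)% 0/1 not
Row 1: (1,0)@ 3/3 satisfied · (1,1)@ 3/3 satisfied · (1,3)% 2/3 satisfied · (1,4)% 2/3 satisfied · (1,5)@ 0/3 not
Row 2: (2,0)@ 3/3 satisfied · (2,1)@ 3/4 satisfied · (2,2)% 0/3 not · (2,3)@ 0/4 not · (2,4)% 3/4 satisfied · (2,5)% 1/3 not
Row 3: (3,0)@ 3/3 satisfied · (3,1)@ 4/4 satisfied · (3,2)@ 2/4 satisfied · (3,3)% 2/4 satisfied · (3,4)% 3/4 satisfied · (3,5)@ 0/3 not
Row 4: (4,0)@ 2/2 satisfied · (4,1)@ 3/3 satisfied · (4,2)@ 2/3 satisfied · (4,3)% 2/3 satisfied · (4,4)% 3/3 satisfied · (4,5)% 1/2 satisfied
Unsatisfied: (0,5), (1,5), (2,2), (2,3), (2,5), (3,5) — 6 in total.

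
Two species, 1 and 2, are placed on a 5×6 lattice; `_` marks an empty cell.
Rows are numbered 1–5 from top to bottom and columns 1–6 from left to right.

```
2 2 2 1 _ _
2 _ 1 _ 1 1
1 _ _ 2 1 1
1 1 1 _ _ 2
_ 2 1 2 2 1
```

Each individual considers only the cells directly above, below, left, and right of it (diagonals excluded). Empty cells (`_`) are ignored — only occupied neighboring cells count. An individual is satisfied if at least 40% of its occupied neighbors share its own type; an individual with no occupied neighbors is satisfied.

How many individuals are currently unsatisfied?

8

Row 1: (1,1)2 2/2 ✓ · (1,2)2 2/2 ✓ · (1,3)2 1/3 ✗ · (1,4)1 0/1 ✗
Row 2: (2,1)2 1/2 ✓ · (2,3)1 0/1 ✗ · (2,5)1 2/2 ✓ · (2,6)1 2/2 ✓
Row 3: (3,1)1 1/2 ✓ · (3,4)2 0/1 ✗ · (3,5)1 2/3 ✓ · (3,6)1 2/3 ✓
Row 4: (4,1)1 2/2 ✓ · (4,2)1 2/3 ✓ · (4,3)1 2/2 ✓ · (4,6)2 0/2 ✗
Row 5: (5,2)2 0/2 ✗ · (5,3)1 1/3 ✗ · (5,4)2 1/2 ✓ · (5,5)2 1/2 ✓ · (5,6)1 0/2 ✗
Unsatisfied: (1,3), (1,4), (2,3), (3,4), (4,6), (5,2), (5,3), (5,6) — 8 in total.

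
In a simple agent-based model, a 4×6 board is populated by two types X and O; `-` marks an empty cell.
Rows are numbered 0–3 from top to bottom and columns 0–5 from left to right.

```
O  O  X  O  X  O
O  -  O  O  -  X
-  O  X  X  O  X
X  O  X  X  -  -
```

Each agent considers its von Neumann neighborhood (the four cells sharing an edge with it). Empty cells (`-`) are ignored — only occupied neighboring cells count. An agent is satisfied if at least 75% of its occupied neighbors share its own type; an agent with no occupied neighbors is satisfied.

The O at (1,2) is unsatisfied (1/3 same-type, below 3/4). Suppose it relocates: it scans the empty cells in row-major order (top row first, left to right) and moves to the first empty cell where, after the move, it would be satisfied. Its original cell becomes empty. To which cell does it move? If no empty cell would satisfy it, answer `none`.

Vacating (1,2). Empty cells in order:
  (1,1): 3/3 same-type → satisfied — stop here.

(1,1)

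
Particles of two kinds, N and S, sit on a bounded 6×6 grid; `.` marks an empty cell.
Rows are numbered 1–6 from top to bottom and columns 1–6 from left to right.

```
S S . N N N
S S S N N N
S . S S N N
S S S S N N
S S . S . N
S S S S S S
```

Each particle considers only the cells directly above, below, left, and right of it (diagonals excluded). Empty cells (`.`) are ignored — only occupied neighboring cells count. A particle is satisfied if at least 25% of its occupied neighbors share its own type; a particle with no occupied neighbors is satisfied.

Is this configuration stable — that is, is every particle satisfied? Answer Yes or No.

Row 1: (1,1)S 2/2 ok · (1,2)S 2/2 ok · (1,4)N 2/2 ok · (1,5)N 3/3 ok · (1,6)N 2/2 ok
Row 2: (2,1)S 3/3 ok · (2,2)S 3/3 ok · (2,3)S 2/3 ok · (2,4)N 2/4 ok · (2,5)N 4/4 ok · (2,6)N 3/3 ok
Row 3: (3,1)S 2/2 ok · (3,3)S 3/3 ok · (3,4)S 2/4 ok · (3,5)N 3/4 ok · (3,6)N 3/3 ok
Row 4: (4,1)S 3/3 ok · (4,2)S 3/3 ok · (4,3)S 3/3 ok · (4,4)S 3/4 ok · (4,5)N 2/3 ok · (4,6)N 3/3 ok
Row 5: (5,1)S 3/3 ok · (5,2)S 3/3 ok · (5,4)S 2/2 ok · (5,6)N 1/2 ok
Row 6: (6,1)S 2/2 ok · (6,2)S 3/3 ok · (6,3)S 2/2 ok · (6,4)S 3/3 ok · (6,5)S 2/2 ok · (6,6)S 1/2 ok
All meet the threshold, so the configuration is stable.

Yes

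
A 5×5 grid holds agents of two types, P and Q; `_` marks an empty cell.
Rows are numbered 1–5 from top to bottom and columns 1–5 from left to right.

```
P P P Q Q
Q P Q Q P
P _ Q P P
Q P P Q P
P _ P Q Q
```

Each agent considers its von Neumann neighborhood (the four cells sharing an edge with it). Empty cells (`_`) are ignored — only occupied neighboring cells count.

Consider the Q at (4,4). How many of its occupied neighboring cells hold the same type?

Occupied neighbors of (4,4): (3,4)=P, (5,4)=Q, (4,3)=P, (4,5)=P.
Same type (Q): 1 of 4.

1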